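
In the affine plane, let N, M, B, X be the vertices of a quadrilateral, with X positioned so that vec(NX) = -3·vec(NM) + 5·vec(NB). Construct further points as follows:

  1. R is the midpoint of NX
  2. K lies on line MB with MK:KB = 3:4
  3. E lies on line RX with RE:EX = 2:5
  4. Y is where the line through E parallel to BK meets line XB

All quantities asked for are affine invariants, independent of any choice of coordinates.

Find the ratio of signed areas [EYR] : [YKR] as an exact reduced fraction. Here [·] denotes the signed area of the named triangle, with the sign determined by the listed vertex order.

Work in coordinates with N = (0, 0), M = (1, 0), B = (0, 1), X = (-3, 5).
1. R is the midpoint of NX ⇒ R = (-3/2, 5/2)
2. K lies on line MB with MK:KB = 3:4 ⇒ K = (4/7, 3/7)
3. E lies on line RX with RE:EX = 2:5 ⇒ E = (-27/14, 45/14)
4. Y is where the line through E parallel to BK meets line XB ⇒ Y = (-6/7, 15/7)
2·[EYR] = -15/49, 2·[YKR] = -29/49
[EYR]:[YKR] = -15/49:-29/49 = 15/29

[EYR]:[YKR] = 15/29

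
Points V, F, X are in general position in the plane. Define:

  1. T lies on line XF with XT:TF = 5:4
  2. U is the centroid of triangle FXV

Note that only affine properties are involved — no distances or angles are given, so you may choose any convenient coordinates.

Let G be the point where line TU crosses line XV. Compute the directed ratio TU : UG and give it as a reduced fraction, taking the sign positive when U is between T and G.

Work in coordinates with V = (0, 0), F = (1, 0), X = (0, 1).
1. T lies on line XF with XT:TF = 5:4 ⇒ T = (5/9, 4/9)
2. U is the centroid of triangle FXV ⇒ U = (1/3, 1/3)
line TU meets XV at G = (0, 1/6)
U = T + t·(G−T) with t = 2/5, so TU:UG = 2/5:3/5

TU:UG = 2/3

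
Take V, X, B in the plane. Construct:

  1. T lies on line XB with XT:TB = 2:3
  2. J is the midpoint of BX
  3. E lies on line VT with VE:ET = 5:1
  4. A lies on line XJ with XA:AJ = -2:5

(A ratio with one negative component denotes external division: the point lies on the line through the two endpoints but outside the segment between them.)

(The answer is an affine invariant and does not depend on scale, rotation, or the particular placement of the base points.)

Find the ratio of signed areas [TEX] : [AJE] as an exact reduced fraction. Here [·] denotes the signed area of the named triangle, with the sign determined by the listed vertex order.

Work in coordinates with V = (0, 0), X = (1, 0), B = (0, 1).
1. T lies on line XB with XT:TB = 2:3 ⇒ T = (3/5, 2/5)
2. J is the midpoint of BX ⇒ J = (1/2, 1/2)
3. E lies on line VT with VE:ET = 5:1 ⇒ E = (1/2, 1/3)
4. A lies on line XJ with XA:AJ = -2:5 ⇒ A = (4/3, -1/3)
2·[TEX] = 1/15, 2·[AJE] = 5/36
[TEX]:[AJE] = 1/15:5/36 = 12/25

[TEX]:[AJE] = 12/25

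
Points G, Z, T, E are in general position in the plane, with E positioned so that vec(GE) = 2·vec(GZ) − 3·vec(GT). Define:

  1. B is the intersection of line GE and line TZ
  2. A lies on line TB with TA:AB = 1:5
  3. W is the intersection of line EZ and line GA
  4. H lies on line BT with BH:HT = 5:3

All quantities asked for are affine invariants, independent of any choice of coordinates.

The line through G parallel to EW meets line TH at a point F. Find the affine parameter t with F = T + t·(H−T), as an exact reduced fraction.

Set G = (0, 0), Z = (1, 0), T = (0, 1), E = (2, -3); any affine frame gives the same invariant.
1. B is the intersection of line GE and line TZ ⇒ B = (-2, 3)
2. A lies on line TB with TA:AB = 1:5 ⇒ A = (-1/3, 4/3)
3. W is the intersection of line EZ and line GA ⇒ W = (-3, 12)
4. H lies on line BT with BH:HT = 5:3 ⇒ H = (-3/4, 7/4)
through G parallel to EW: direction (-5, 15); meets TH at F = (-1/2, 3/2)
F = T + t·(H−T) with t = 2/3

t = 2/3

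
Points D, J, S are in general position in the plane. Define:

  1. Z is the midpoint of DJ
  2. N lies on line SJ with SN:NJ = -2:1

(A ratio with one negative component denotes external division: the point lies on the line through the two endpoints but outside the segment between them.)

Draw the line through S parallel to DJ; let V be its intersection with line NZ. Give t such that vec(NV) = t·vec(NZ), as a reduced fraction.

Assign D = (0, 0), J = (1, 0), S = (0, 1) — the answer is frame-independent, so this choice is without loss of generality.
1. Z is the midpoint of DJ ⇒ Z = (1/2, 0)
2. N lies on line SJ with SN:NJ = -2:1 ⇒ N = (2, -1)
through S parallel to DJ: direction (1, 0); meets NZ at V = (-1, 1)
V = N + t·(Z−N) with t = 2

t = 2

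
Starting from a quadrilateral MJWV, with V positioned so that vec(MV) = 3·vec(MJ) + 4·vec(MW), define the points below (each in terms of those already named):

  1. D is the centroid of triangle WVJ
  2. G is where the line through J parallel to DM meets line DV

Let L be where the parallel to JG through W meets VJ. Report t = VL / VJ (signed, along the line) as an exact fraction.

t = -1/2

Set M = (0, 0), J = (1, 0), W = (0, 1), V = (3, 4); any affine frame gives the same invariant.
1. D is the centroid of triangle WVJ ⇒ D = (4/3, 5/3)
2. G is where the line through J parallel to DM meets line DV ⇒ G = (-7, -10)
through W parallel to JG: direction (-8, -10); meets VJ at L = (4, 6)
L = V + t·(J−V) with t = -1/2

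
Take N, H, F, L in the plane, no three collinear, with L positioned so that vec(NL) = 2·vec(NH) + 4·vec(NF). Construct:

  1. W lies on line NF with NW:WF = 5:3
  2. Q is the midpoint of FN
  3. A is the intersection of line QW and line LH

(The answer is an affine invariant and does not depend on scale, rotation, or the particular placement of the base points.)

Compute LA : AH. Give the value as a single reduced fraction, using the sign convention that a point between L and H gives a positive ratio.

Work in coordinates with N = (0, 0), H = (1, 0), F = (0, 1), L = (2, 4).
1. W lies on line NF with NW:WF = 5:3 ⇒ W = (0, 5/8)
2. Q is the midpoint of FN ⇒ Q = (0, 1/2)
3. A is the intersection of line QW and line LH ⇒ A = (0, -4)
A = L + t·(H−L) with t = 2, so LA:AH = t:(1−t) = 2:-1

LA:AH = -2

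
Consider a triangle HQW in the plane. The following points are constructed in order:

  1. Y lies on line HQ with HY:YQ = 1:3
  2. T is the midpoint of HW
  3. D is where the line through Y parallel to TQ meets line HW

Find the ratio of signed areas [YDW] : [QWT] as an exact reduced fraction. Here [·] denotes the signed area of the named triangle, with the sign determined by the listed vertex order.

[YDW]:[QWT] = -7/16

Set H = (0, 0), Q = (1, 0), W = (0, 1); any affine frame gives the same invariant.
1. Y lies on line HQ with HY:YQ = 1:3 ⇒ Y = (1/4, 0)
2. T is the midpoint of HW ⇒ T = (0, 1/2)
3. D is where the line through Y parallel to TQ meets line HW ⇒ D = (0, 1/8)
2·[YDW] = -7/32, 2·[QWT] = 1/2
[YDW]:[QWT] = -7/32:1/2 = -7/16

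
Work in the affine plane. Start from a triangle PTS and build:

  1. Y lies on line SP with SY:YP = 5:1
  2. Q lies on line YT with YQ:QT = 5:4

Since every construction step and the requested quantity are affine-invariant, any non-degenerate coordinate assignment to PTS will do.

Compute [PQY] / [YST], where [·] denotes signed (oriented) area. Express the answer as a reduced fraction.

[PQY]:[YST] = -1/9

Choose coordinates P = (0, 0), T = (1, 0), S = (0, 1).
1. Y lies on line SP with SY:YP = 5:1 ⇒ Y = (0, 1/6)
2. Q lies on line YT with YQ:QT = 5:4 ⇒ Q = (5/9, 2/27)
2·[PQY] = 5/54, 2·[YST] = -5/6
[PQY]:[YST] = 5/54:-5/6 = -1/9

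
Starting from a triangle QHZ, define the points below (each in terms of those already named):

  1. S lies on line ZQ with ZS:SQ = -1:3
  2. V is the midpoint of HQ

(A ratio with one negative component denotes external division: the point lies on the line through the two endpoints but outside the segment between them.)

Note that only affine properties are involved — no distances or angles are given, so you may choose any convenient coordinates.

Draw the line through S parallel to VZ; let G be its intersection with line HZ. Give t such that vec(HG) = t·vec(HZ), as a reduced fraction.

t = 1/2

Assign Q = (0, 0), H = (1, 0), Z = (0, 1) — the answer is frame-independent, so this choice is without loss of generality.
1. S lies on line ZQ with ZS:SQ = -1:3 ⇒ S = (0, 3/2)
2. V is the midpoint of HQ ⇒ V = (1/2, 0)
through S parallel to VZ: direction (-1/2, 1); meets HZ at G = (1/2, 1/2)
G = H + t·(Z−H) with t = 1/2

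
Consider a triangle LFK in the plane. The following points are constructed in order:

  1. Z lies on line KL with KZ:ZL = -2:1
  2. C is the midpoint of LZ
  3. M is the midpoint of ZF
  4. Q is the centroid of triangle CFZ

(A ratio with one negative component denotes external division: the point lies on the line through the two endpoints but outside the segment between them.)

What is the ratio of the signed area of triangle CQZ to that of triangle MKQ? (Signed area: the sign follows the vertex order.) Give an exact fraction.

[CQZ]:[MKQ] = -2/3

Work in coordinates with L = (0, 0), F = (1, 0), K = (0, 1).
1. Z lies on line KL with KZ:ZL = -2:1 ⇒ Z = (0, -1)
2. C is the midpoint of LZ ⇒ C = (0, -1/2)
3. M is the midpoint of ZF ⇒ M = (1/2, -1/2)
4. Q is the centroid of triangle CFZ ⇒ Q = (1/3, -1/2)
2·[CQZ] = -1/6, 2·[MKQ] = 1/4
[CQZ]:[MKQ] = -1/6:1/4 = -2/3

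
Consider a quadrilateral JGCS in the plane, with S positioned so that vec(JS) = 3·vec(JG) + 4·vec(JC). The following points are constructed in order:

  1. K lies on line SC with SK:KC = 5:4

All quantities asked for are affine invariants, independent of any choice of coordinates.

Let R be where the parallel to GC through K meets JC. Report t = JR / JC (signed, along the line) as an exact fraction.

t = 11/3

Set J = (0, 0), G = (1, 0), C = (0, 1), S = (3, 4); any affine frame gives the same invariant.
1. K lies on line SC with SK:KC = 5:4 ⇒ K = (4/3, 7/3)
through K parallel to GC: direction (-1, 1); meets JC at R = (0, 11/3)
R = J + t·(C−J) with t = 11/3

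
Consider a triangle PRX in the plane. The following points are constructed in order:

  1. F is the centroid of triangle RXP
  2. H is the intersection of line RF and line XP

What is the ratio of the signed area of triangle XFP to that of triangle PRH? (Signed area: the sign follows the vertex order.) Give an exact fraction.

[XFP]:[PRH] = -2/3

Work in coordinates with P = (0, 0), R = (1, 0), X = (0, 1).
1. F is the centroid of triangle RXP ⇒ F = (1/3, 1/3)
2. H is the intersection of line RF and line XP ⇒ H = (0, 1/2)
2·[XFP] = -1/3, 2·[PRH] = 1/2
[XFP]:[PRH] = -1/3:1/2 = -2/3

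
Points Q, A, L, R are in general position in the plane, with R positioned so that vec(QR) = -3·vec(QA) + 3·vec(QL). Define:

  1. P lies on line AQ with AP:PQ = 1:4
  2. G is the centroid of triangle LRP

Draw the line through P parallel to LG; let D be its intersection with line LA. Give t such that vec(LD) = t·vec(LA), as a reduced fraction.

t = 7/6

Set Q = (0, 0), A = (1, 0), L = (0, 1), R = (-3, 3); any affine frame gives the same invariant.
1. P lies on line AQ with AP:PQ = 1:4 ⇒ P = (4/5, 0)
2. G is the centroid of triangle LRP ⇒ G = (-11/15, 4/3)
through P parallel to LG: direction (-11/15, 1/3); meets LA at D = (7/6, -1/6)
D = L + t·(A−L) with t = 7/6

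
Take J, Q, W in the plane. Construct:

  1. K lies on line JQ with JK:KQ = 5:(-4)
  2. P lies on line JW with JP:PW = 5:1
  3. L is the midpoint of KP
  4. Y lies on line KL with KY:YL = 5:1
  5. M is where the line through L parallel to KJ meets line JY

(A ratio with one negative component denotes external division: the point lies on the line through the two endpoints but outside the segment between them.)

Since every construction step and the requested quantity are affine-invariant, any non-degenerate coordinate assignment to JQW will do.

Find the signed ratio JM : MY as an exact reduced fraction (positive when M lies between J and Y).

Assign J = (0, 0), Q = (1, 0), W = (0, 1) — the answer is frame-independent, so this choice is without loss of generality.
1. K lies on line JQ with JK:KQ = 5:(-4) ⇒ K = (5, 0)
2. P lies on line JW with JP:PW = 5:1 ⇒ P = (0, 5/6)
3. L is the midpoint of KP ⇒ L = (5/2, 5/12)
4. Y lies on line KL with KY:YL = 5:1 ⇒ Y = (35/12, 25/72)
5. M is where the line through L parallel to KJ meets line JY ⇒ M = (7/2, 5/12)
M = J + t·(Y−J) with t = 6/5, so JM:MY = t:(1−t) = 6/5:-1/5

JM:MY = -6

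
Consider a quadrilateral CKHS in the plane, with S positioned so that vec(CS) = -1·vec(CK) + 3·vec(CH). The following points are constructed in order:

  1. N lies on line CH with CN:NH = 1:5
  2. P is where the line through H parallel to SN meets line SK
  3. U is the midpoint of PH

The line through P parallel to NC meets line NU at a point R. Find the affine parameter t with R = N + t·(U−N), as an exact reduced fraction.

Work in coordinates with C = (0, 0), K = (1, 0), H = (0, 1), S = (-1, 3).
1. N lies on line CH with CN:NH = 1:5 ⇒ N = (0, 1/6)
2. P is where the line through H parallel to SN meets line SK ⇒ P = (-3/8, 33/16)
3. U is the midpoint of PH ⇒ U = (-3/16, 49/32)
through P parallel to NC: direction (0, -1/6); meets NU at R = (-3/8, 139/48)
R = N + t·(U−N) with t = 2

t = 2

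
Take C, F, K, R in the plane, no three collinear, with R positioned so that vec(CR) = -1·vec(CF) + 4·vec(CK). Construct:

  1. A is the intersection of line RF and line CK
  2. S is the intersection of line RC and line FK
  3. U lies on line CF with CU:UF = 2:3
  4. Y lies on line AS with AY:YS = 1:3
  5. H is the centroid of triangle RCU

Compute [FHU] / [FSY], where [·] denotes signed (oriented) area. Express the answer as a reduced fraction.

[FHU]:[FSY] = -4/5

Set C = (0, 0), F = (1, 0), K = (0, 1), R = (-1, 4); any affine frame gives the same invariant.
1. A is the intersection of line RF and line CK ⇒ A = (0, 2)
2. S is the intersection of line RC and line FK ⇒ S = (-1/3, 4/3)
3. U lies on line CF with CU:UF = 2:3 ⇒ U = (2/5, 0)
4. Y lies on line AS with AY:YS = 1:3 ⇒ Y = (-1/12, 11/6)
5. H is the centroid of triangle RCU ⇒ H = (-1/5, 4/3)
2·[FHU] = 4/5, 2·[FSY] = -1
[FHU]:[FSY] = 4/5:-1 = -4/5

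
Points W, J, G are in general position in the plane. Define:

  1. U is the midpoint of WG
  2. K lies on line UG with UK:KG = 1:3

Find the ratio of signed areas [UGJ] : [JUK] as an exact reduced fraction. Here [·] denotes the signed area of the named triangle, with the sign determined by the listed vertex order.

[UGJ]:[JUK] = 4

Assign W = (0, 0), J = (1, 0), G = (0, 1) — the answer is frame-independent, so this choice is without loss of generality.
1. U is the midpoint of WG ⇒ U = (0, 1/2)
2. K lies on line UG with UK:KG = 1:3 ⇒ K = (0, 5/8)
2·[UGJ] = -1/2, 2·[JUK] = -1/8
[UGJ]:[JUK] = -1/2:-1/8 = 4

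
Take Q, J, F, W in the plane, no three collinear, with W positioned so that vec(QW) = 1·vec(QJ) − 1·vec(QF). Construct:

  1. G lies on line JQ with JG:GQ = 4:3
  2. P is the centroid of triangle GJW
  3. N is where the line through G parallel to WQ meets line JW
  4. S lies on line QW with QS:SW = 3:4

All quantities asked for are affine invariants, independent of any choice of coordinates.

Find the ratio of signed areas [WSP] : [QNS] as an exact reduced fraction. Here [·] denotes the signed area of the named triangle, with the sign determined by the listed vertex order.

Work in coordinates with Q = (0, 0), J = (1, 0), F = (0, 1), W = (1, -1).
1. G lies on line JQ with JG:GQ = 4:3 ⇒ G = (3/7, 0)
2. P is the centroid of triangle GJW ⇒ P = (17/21, -1/3)
3. N is where the line through G parallel to WQ meets line JW ⇒ N = (1, -4/7)
4. S lies on line QW with QS:SW = 3:4 ⇒ S = (3/7, -3/7)
2·[WSP] = -40/147, 2·[QNS] = -9/49
[WSP]:[QNS] = -40/147:-9/49 = 40/27

[WSP]:[QNS] = 40/27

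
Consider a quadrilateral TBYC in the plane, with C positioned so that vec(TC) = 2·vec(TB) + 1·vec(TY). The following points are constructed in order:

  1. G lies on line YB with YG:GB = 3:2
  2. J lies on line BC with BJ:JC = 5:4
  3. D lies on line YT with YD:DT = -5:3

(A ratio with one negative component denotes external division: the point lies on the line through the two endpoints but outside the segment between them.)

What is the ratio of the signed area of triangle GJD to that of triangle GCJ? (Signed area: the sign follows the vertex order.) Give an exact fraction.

[GJD]:[GCJ] = 155/32

Set T = (0, 0), B = (1, 0), Y = (0, 1), C = (2, 1); any affine frame gives the same invariant.
1. G lies on line YB with YG:GB = 3:2 ⇒ G = (3/5, 2/5)
2. J lies on line BC with BJ:JC = 5:4 ⇒ J = (14/9, 5/9)
3. D lies on line YT with YD:DT = -5:3 ⇒ D = (0, -3/2)
2·[GJD] = -31/18, 2·[GCJ] = -16/45
[GJD]:[GCJ] = -31/18:-16/45 = 155/32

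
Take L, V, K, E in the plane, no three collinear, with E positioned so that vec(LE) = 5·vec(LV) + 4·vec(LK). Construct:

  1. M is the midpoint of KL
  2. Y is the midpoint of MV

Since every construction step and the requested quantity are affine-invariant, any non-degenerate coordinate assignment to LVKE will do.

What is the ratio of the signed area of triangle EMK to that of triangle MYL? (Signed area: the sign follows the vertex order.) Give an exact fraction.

Work in coordinates with L = (0, 0), V = (1, 0), K = (0, 1), E = (5, 4).
1. M is the midpoint of KL ⇒ M = (0, 1/2)
2. Y is the midpoint of MV ⇒ Y = (1/2, 1/4)
2·[EMK] = -5/2, 2·[MYL] = -1/4
[EMK]:[MYL] = -5/2:-1/4 = 10

[EMK]:[MYL] = 10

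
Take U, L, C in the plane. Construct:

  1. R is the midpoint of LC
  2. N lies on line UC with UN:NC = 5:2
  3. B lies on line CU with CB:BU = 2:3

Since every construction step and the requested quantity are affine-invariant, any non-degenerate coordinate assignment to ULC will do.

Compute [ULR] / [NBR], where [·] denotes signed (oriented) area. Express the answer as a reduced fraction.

[ULR]:[NBR] = 35/4

Set U = (0, 0), L = (1, 0), C = (0, 1); any affine frame gives the same invariant.
1. R is the midpoint of LC ⇒ R = (1/2, 1/2)
2. N lies on line UC with UN:NC = 5:2 ⇒ N = (0, 5/7)
3. B lies on line CU with CB:BU = 2:3 ⇒ B = (0, 3/5)
2·[ULR] = 1/2, 2·[NBR] = 2/35
[ULR]:[NBR] = 1/2:2/35 = 35/4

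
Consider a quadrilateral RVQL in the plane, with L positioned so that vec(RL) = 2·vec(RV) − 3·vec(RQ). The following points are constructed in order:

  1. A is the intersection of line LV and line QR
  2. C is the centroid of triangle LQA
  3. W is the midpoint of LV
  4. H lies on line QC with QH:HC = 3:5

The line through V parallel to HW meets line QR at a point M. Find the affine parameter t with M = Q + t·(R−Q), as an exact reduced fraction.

Set R = (0, 0), V = (1, 0), Q = (0, 1), L = (2, -3); any affine frame gives the same invariant.
1. A is the intersection of line LV and line QR ⇒ A = (0, 3)
2. C is the centroid of triangle LQA ⇒ C = (2/3, 1/3)
3. W is the midpoint of LV ⇒ W = (3/2, -3/2)
4. H lies on line QC with QH:HC = 3:5 ⇒ H = (1/4, 3/4)
through V parallel to HW: direction (5/4, -9/4); meets QR at M = (0, 9/5)
M = Q + t·(R−Q) with t = -4/5

t = -4/5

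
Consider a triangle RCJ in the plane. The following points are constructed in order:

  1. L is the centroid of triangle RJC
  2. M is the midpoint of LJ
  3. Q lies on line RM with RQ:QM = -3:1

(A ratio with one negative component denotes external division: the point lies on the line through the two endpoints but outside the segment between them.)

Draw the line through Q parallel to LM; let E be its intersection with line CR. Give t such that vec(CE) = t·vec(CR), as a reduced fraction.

t = 1/4

Set R = (0, 0), C = (1, 0), J = (0, 1); any affine frame gives the same invariant.
1. L is the centroid of triangle RJC ⇒ L = (1/3, 1/3)
2. M is the midpoint of LJ ⇒ M = (1/6, 2/3)
3. Q lies on line RM with RQ:QM = -3:1 ⇒ Q = (1/4, 1)
through Q parallel to LM: direction (-1/6, 1/3); meets CR at E = (3/4, 0)
E = C + t·(R−C) with t = 1/4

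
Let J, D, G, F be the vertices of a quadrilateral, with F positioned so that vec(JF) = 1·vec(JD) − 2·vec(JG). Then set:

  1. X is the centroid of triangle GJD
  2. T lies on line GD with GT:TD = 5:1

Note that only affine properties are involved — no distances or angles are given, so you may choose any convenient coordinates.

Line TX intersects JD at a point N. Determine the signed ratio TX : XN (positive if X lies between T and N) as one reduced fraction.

Choose coordinates J = (0, 0), D = (1, 0), G = (0, 1), F = (1, -2).
1. X is the centroid of triangle GJD ⇒ X = (1/3, 1/3)
2. T lies on line GD with GT:TD = 5:1 ⇒ T = (5/6, 1/6)
line TX meets JD at N = (4/3, 0)
X = T + t·(N−T) with t = -1, so TX:XN = -1:2

TX:XN = -1/2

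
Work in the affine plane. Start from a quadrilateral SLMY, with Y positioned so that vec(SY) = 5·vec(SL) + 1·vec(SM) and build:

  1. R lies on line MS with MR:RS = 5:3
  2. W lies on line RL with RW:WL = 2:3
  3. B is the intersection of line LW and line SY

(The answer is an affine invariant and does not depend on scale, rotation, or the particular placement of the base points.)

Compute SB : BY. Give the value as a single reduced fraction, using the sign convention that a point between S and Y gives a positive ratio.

SB:BY = 3/20

Work in coordinates with S = (0, 0), L = (1, 0), M = (0, 1), Y = (5, 1).
1. R lies on line MS with MR:RS = 5:3 ⇒ R = (0, 3/8)
2. W lies on line RL with RW:WL = 2:3 ⇒ W = (2/5, 9/40)
3. B is the intersection of line LW and line SY ⇒ B = (15/23, 3/23)
B = S + t·(Y−S) with t = 3/23, so SB:BY = t:(1−t) = 3/23:20/23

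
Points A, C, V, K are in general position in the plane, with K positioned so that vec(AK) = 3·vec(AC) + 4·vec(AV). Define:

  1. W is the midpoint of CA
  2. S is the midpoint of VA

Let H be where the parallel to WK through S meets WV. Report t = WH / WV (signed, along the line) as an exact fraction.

Set A = (0, 0), C = (1, 0), V = (0, 1), K = (3, 4); any affine frame gives the same invariant.
1. W is the midpoint of CA ⇒ W = (1/2, 0)
2. S is the midpoint of VA ⇒ S = (0, 1/2)
through S parallel to WK: direction (5/2, 4); meets WV at H = (5/36, 13/18)
H = W + t·(V−W) with t = 13/18

t = 13/18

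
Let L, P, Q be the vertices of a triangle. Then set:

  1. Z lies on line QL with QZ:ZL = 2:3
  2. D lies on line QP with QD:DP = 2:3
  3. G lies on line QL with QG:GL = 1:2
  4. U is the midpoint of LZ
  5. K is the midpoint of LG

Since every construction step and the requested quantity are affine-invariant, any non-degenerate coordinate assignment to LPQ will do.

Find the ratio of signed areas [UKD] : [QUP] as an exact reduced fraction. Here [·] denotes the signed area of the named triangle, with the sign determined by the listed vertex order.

Set L = (0, 0), P = (1, 0), Q = (0, 1); any affine frame gives the same invariant.
1. Z lies on line QL with QZ:ZL = 2:3 ⇒ Z = (0, 3/5)
2. D lies on line QP with QD:DP = 2:3 ⇒ D = (2/5, 3/5)
3. G lies on line QL with QG:GL = 1:2 ⇒ G = (0, 2/3)
4. U is the midpoint of LZ ⇒ U = (0, 3/10)
5. K is the midpoint of LG ⇒ K = (0, 1/3)
2·[UKD] = -1/75, 2·[QUP] = 7/10
[UKD]:[QUP] = -1/75:7/10 = -2/105

[UKD]:[QUP] = -2/105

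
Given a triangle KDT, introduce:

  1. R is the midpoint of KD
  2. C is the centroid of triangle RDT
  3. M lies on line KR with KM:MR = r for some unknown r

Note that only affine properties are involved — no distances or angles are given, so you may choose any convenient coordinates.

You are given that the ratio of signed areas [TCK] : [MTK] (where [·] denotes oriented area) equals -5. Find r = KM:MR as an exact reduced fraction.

Set K = (0, 0), D = (1, 0), T = (0, 1); any affine frame gives the same invariant.
1. R is the midpoint of KD ⇒ R = (1/2, 0)
2. C is the centroid of triangle RDT ⇒ C = (1/2, 1/3)
3. With KM:MR = r, write λ = r/(r+1) so M = K + λ·(R−K); M is affine-linear in λ
Every point depending on M is an affine combination of M and λ-independent points, so each such coordinate is linear in λ; the λ² term in each signed area is a multiple of (R−K)×(R−K) = 0, so 2·[TCK] and 2·[MTK] are each linear in λ. Evaluating at λ=0 and λ=1:
  2·[TCK] = -1/2,   2·[MTK] = 1/2·λ
So [TCK]:[MTK] = (-1/2) / (1/2·λ). Setting this equal to -5:
  -1/2 = -5·(1/2·λ)  ⇒  λ = 1/5
Then r = λ/(1−λ) = (1/5)/(4/5) = 1/4. Check: with r = 1/4, M = (1/10, 0) and [TCK]:[MTK] = -5 as required.

r = 1/4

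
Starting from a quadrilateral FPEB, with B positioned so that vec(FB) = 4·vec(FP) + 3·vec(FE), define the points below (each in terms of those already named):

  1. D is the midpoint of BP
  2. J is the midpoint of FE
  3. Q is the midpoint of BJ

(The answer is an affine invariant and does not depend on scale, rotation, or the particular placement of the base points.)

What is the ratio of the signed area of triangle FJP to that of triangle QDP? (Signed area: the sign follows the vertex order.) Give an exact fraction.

Set F = (0, 0), P = (1, 0), E = (0, 1), B = (4, 3); any affine frame gives the same invariant.
1. D is the midpoint of BP ⇒ D = (5/2, 3/2)
2. J is the midpoint of FE ⇒ J = (0, 1/2)
3. Q is the midpoint of BJ ⇒ Q = (2, 7/4)
2·[FJP] = -1/2, 2·[QDP] = -9/8
[FJP]:[QDP] = -1/2:-9/8 = 4/9

[FJP]:[QDP] = 4/9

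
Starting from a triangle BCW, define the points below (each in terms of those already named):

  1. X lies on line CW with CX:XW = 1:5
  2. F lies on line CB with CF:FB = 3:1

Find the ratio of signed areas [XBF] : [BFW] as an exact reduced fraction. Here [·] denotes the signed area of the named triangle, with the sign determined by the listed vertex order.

Choose coordinates B = (0, 0), C = (1, 0), W = (0, 1).
1. X lies on line CW with CX:XW = 1:5 ⇒ X = (5/6, 1/6)
2. F lies on line CB with CF:FB = 3:1 ⇒ F = (1/4, 0)
2·[XBF] = 1/24, 2·[BFW] = 1/4
[XBF]:[BFW] = 1/24:1/4 = 1/6

[XBF]:[BFW] = 1/6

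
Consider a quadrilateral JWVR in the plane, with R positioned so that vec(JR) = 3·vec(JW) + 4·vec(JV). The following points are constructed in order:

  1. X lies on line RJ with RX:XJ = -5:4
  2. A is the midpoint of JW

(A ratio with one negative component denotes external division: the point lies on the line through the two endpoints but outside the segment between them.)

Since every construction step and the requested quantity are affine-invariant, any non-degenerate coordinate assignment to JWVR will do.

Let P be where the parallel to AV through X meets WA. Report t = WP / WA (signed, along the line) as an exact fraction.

Work in coordinates with J = (0, 0), W = (1, 0), V = (0, 1), R = (3, 4).
1. X lies on line RJ with RX:XJ = -5:4 ⇒ X = (-12, -16)
2. A is the midpoint of JW ⇒ A = (1/2, 0)
through X parallel to AV: direction (-1/2, 1); meets WA at P = (-20, 0)
P = W + t·(A−W) with t = 42

t = 42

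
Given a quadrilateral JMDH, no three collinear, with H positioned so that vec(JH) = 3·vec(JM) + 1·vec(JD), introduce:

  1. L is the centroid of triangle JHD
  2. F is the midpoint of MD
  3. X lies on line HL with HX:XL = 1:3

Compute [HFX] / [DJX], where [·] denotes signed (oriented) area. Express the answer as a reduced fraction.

Set J = (0, 0), M = (1, 0), D = (0, 1), H = (3, 1); any affine frame gives the same invariant.
1. L is the centroid of triangle JHD ⇒ L = (1, 2/3)
2. F is the midpoint of MD ⇒ F = (1/2, 1/2)
3. X lies on line HL with HX:XL = 1:3 ⇒ X = (5/2, 11/12)
2·[HFX] = -1/24, 2·[DJX] = 5/2
[HFX]:[DJX] = -1/24:5/2 = -1/60

[HFX]:[DJX] = -1/60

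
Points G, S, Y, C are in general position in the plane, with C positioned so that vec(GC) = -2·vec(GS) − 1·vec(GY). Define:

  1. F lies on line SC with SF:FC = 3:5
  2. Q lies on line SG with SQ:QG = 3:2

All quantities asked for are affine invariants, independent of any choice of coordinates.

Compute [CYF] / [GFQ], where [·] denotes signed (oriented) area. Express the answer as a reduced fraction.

[CYF]:[GFQ] = -50/3

Set G = (0, 0), S = (1, 0), Y = (0, 1), C = (-2, -1); any affine frame gives the same invariant.
1. F lies on line SC with SF:FC = 3:5 ⇒ F = (-1/8, -3/8)
2. Q lies on line SG with SQ:QG = 3:2 ⇒ Q = (2/5, 0)
2·[CYF] = -5/2, 2·[GFQ] = 3/20
[CYF]:[GFQ] = -5/2:3/20 = -50/3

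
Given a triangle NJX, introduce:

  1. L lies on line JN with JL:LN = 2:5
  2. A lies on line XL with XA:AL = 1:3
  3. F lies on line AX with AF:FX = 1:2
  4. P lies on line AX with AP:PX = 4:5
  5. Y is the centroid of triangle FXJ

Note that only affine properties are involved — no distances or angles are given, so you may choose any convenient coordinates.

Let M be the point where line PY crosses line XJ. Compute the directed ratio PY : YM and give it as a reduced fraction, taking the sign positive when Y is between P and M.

Set N = (0, 0), J = (1, 0), X = (0, 1); any affine frame gives the same invariant.
1. L lies on line JN with JL:LN = 2:5 ⇒ L = (5/7, 0)
2. A lies on line XL with XA:AL = 1:3 ⇒ A = (5/28, 3/4)
3. F lies on line AX with AF:FX = 1:2 ⇒ F = (5/42, 5/6)
4. P lies on line AX with AP:PX = 4:5 ⇒ P = (25/252, 31/36)
5. Y is the centroid of triangle FXJ ⇒ Y = (47/126, 11/18)
line PY meets XJ at M = (5/9, 4/9)
Y = P + t·(M−P) with t = 3/5, so PY:YM = 3/5:2/5

PY:YM = 3/2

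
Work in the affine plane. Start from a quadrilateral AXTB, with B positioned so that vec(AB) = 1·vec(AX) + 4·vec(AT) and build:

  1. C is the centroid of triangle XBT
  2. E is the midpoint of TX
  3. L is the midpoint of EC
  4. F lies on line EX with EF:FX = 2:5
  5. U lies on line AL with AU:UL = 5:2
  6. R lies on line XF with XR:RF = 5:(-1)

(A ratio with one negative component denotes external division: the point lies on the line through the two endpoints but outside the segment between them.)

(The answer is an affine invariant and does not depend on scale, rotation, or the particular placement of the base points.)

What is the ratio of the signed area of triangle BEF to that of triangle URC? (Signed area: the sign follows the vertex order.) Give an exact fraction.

[BEF]:[URC] = 14/5

Choose coordinates A = (0, 0), X = (1, 0), T = (0, 1), B = (1, 4).
1. C is the centroid of triangle XBT ⇒ C = (2/3, 5/3)
2. E is the midpoint of TX ⇒ E = (1/2, 1/2)
3. L is the midpoint of EC ⇒ L = (7/12, 13/12)
4. F lies on line EX with EF:FX = 2:5 ⇒ F = (9/14, 5/14)
5. U lies on line AL with AU:UL = 5:2 ⇒ U = (5/12, 65/84)
6. R lies on line XF with XR:RF = 5:(-1) ⇒ R = (31/56, 25/56)
2·[BEF] = 4/7, 2·[URC] = 10/49
[BEF]:[URC] = 4/7:10/49 = 14/5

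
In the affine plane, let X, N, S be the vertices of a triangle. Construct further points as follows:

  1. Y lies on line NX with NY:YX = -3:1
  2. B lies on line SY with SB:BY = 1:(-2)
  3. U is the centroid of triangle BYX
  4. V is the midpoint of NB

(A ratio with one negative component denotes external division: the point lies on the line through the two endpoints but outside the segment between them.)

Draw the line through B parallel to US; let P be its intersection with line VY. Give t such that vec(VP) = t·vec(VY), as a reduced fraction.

t = 1/5

Choose coordinates X = (0, 0), N = (1, 0), S = (0, 1).
1. Y lies on line NX with NY:YX = -3:1 ⇒ Y = (-1/2, 0)
2. B lies on line SY with SB:BY = 1:(-2) ⇒ B = (1/2, 2)
3. U is the centroid of triangle BYX ⇒ U = (0, 2/3)
4. V is the midpoint of NB ⇒ V = (3/4, 1)
through B parallel to US: direction (0, 1/3); meets VY at P = (1/2, 4/5)
P = V + t·(Y−V) with t = 1/5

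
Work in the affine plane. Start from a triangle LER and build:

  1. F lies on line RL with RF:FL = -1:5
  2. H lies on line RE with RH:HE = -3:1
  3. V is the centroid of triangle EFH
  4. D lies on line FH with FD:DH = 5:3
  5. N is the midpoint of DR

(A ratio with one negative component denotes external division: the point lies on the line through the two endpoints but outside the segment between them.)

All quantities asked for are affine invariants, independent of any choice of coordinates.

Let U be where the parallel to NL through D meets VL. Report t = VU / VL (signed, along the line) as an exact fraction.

t = -2/7

Assign L = (0, 0), E = (1, 0), R = (0, 1) — the answer is frame-independent, so this choice is without loss of generality.
1. F lies on line RL with RF:FL = -1:5 ⇒ F = (0, 5/4)
2. H lies on line RE with RH:HE = -3:1 ⇒ H = (3/2, -1/2)
3. V is the centroid of triangle EFH ⇒ V = (5/6, 1/4)
4. D lies on line FH with FD:DH = 5:3 ⇒ D = (15/16, 5/32)
5. N is the midpoint of DR ⇒ N = (15/32, 37/64)
through D parallel to NL: direction (-15/32, -37/64); meets VL at U = (15/14, 9/28)
U = V + t·(L−V) with t = -2/7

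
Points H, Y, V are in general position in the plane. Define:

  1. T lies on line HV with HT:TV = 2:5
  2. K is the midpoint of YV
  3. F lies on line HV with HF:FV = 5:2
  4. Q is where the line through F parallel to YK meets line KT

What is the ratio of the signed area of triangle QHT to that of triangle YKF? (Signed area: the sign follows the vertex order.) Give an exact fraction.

Set H = (0, 0), Y = (1, 0), V = (0, 1); any affine frame gives the same invariant.
1. T lies on line HV with HT:TV = 2:5 ⇒ T = (0, 2/7)
2. K is the midpoint of YV ⇒ K = (1/2, 1/2)
3. F lies on line HV with HF:FV = 5:2 ⇒ F = (0, 5/7)
4. Q is where the line through F parallel to YK meets line KT ⇒ Q = (3/10, 29/70)
2·[QHT] = -3/35, 2·[YKF] = 1/7
[QHT]:[YKF] = -3/35:1/7 = -3/5

[QHT]:[YKF] = -3/5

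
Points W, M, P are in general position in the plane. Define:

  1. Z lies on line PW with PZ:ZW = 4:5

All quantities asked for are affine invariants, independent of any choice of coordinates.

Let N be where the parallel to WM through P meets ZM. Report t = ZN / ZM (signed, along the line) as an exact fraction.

t = -4/5

Work in coordinates with W = (0, 0), M = (1, 0), P = (0, 1).
1. Z lies on line PW with PZ:ZW = 4:5 ⇒ Z = (0, 5/9)
through P parallel to WM: direction (1, 0); meets ZM at N = (-4/5, 1)
N = Z + t·(M−Z) with t = -4/5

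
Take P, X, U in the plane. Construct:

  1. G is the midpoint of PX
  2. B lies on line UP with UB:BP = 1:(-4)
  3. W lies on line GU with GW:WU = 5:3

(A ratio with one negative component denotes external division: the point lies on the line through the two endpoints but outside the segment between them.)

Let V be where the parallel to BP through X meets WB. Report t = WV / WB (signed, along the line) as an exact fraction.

Assign P = (0, 0), X = (1, 0), U = (0, 1) — the answer is frame-independent, so this choice is without loss of generality.
1. G is the midpoint of PX ⇒ G = (1/2, 0)
2. B lies on line UP with UB:BP = 1:(-4) ⇒ B = (0, 4/3)
3. W lies on line GU with GW:WU = 5:3 ⇒ W = (3/16, 5/8)
through X parallel to BP: direction (0, -4/3); meets WB at V = (1, -22/9)
V = W + t·(B−W) with t = -13/3

t = -13/3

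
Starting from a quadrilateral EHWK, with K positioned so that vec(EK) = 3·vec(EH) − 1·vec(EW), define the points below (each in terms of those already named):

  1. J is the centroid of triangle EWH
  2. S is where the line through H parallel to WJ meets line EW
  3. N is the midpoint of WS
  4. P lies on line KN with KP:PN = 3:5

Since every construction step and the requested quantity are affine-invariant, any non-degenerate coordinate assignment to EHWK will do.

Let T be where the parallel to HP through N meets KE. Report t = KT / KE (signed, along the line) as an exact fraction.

t = 32/11

Choose coordinates E = (0, 0), H = (1, 0), W = (0, 1), K = (3, -1).
1. J is the centroid of triangle EWH ⇒ J = (1/3, 1/3)
2. S is where the line through H parallel to WJ meets line EW ⇒ S = (0, 2)
3. N is the midpoint of WS ⇒ N = (0, 3/2)
4. P lies on line KN with KP:PN = 3:5 ⇒ P = (15/8, -1/16)
through N parallel to HP: direction (7/8, -1/16); meets KE at T = (-63/11, 21/11)
T = K + t·(E−K) with t = 32/11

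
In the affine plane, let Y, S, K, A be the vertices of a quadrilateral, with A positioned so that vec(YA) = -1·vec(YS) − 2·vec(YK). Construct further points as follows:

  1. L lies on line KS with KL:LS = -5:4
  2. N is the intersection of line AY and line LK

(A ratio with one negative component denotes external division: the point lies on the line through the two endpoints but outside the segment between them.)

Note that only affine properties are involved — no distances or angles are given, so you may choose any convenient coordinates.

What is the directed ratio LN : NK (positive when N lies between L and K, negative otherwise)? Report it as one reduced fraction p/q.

LN:NK = 14

Work in coordinates with Y = (0, 0), S = (1, 0), K = (0, 1), A = (-1, -2).
1. L lies on line KS with KL:LS = -5:4 ⇒ L = (5, -4)
2. N is the intersection of line AY and line LK ⇒ N = (1/3, 2/3)
N = L + t·(K−L) with t = 14/15, so LN:NK = t:(1−t) = 14/15:1/15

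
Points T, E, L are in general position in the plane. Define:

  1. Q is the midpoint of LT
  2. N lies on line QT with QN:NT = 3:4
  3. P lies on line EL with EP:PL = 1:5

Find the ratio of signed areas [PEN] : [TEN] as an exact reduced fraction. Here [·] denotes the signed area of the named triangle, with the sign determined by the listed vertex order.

Assign T = (0, 0), E = (1, 0), L = (0, 1) — the answer is frame-independent, so this choice is without loss of generality.
1. Q is the midpoint of LT ⇒ Q = (0, 1/2)
2. N lies on line QT with QN:NT = 3:4 ⇒ N = (0, 2/7)
3. P lies on line EL with EP:PL = 1:5 ⇒ P = (5/6, 1/6)
2·[PEN] = -5/42, 2·[TEN] = 2/7
[PEN]:[TEN] = -5/42:2/7 = -5/12

[PEN]:[TEN] = -5/12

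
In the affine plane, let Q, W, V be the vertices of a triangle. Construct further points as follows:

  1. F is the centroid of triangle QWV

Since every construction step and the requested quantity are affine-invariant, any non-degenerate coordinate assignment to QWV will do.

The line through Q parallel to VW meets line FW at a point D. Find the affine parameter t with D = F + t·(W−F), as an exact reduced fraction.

Assign Q = (0, 0), W = (1, 0), V = (0, 1) — the answer is frame-independent, so this choice is without loss of generality.
1. F is the centroid of triangle QWV ⇒ F = (1/3, 1/3)
through Q parallel to VW: direction (1, -1); meets FW at D = (-1, 1)
D = F + t·(W−F) with t = -2

t = -2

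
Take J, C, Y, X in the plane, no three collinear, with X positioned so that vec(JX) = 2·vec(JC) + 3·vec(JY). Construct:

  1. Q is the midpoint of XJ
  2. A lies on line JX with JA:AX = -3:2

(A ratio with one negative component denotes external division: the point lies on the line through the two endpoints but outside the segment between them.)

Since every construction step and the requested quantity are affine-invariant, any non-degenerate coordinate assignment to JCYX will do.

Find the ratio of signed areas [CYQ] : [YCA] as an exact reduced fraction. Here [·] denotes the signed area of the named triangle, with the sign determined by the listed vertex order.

[CYQ]:[YCA] = -3/28

Work in coordinates with J = (0, 0), C = (1, 0), Y = (0, 1), X = (2, 3).
1. Q is the midpoint of XJ ⇒ Q = (1, 3/2)
2. A lies on line JX with JA:AX = -3:2 ⇒ A = (6, 9)
2·[CYQ] = -3/2, 2·[YCA] = 14
[CYQ]:[YCA] = -3/2:14 = -3/28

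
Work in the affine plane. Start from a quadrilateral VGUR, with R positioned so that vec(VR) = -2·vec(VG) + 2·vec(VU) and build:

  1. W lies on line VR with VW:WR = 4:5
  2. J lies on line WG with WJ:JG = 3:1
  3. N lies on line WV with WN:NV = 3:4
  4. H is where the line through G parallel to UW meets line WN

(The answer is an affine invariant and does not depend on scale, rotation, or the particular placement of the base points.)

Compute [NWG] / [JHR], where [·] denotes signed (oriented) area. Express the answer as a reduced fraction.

Work in coordinates with V = (0, 0), G = (1, 0), U = (0, 1), R = (-2, 2).
1. W lies on line VR with VW:WR = 4:5 ⇒ W = (-8/9, 8/9)
2. J lies on line WG with WJ:JG = 3:1 ⇒ J = (19/36, 2/9)
3. N lies on line WV with WN:NV = 3:4 ⇒ N = (-32/63, 32/63)
4. H is where the line through G parallel to UW meets line WN ⇒ H = (1/9, -1/9)
2·[NWG] = -8/21, 2·[JHR] = -19/12
[NWG]:[JHR] = -8/21:-19/12 = 32/133

[NWG]:[JHR] = 32/133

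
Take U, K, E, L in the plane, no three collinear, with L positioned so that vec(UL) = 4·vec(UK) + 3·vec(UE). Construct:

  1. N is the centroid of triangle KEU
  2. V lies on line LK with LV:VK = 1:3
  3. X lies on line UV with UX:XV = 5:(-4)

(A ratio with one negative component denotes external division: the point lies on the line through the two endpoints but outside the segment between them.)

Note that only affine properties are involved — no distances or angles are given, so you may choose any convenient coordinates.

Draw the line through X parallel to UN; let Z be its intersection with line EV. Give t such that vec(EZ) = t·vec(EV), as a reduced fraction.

Assign U = (0, 0), K = (1, 0), E = (0, 1), L = (4, 3) — the answer is frame-independent, so this choice is without loss of generality.
1. N is the centroid of triangle KEU ⇒ N = (1/3, 1/3)
2. V lies on line LK with LV:VK = 1:3 ⇒ V = (13/4, 9/4)
3. X lies on line UV with UX:XV = 5:(-4) ⇒ X = (65/4, 45/4)
through X parallel to UN: direction (1/3, 1/3); meets EV at Z = (39/4, 19/4)
Z = E + t·(V−E) with t = 3

t = 3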